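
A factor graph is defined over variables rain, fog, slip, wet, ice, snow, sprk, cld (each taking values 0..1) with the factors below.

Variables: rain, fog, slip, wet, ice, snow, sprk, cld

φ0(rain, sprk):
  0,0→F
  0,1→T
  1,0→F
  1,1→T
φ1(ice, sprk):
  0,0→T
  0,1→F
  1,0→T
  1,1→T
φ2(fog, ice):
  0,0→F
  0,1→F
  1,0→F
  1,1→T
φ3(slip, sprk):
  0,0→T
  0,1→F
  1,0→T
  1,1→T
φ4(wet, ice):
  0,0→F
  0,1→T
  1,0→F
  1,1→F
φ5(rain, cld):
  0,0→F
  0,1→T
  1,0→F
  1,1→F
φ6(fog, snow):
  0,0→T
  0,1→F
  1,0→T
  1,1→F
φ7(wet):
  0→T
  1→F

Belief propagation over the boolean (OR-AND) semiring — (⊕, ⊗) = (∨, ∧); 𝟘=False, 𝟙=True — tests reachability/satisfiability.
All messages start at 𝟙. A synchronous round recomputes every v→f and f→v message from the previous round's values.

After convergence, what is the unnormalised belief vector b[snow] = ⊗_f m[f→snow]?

init: all messages = 𝟙 over 2 values
r1 m[φ0→rain] = [T, T]
r1 m[φ0→sprk] = [F, T]
r1 m[φ1→ice] = [T, T]
r1 m[φ1→sprk] = [T, T]
r1 m[φ2→fog] = [F, T]
r1 m[φ2→ice] = [F, T]
r1 m[φ3→slip] = [T, T]
r1 m[φ3→sprk] = [T, T]
r1 m[φ4→wet] = [T, F]
r1 m[φ4→ice] = [F, T]
r1 m[φ5→rain] = [T, F]
r1 m[φ5→cld] = [F, T]
r1 m[φ6→fog] = [T, T]
r1 m[φ6→snow] = [T, F]
r1 m[φ7→wet] = [T, F]
r1 m[rain→φ0] = [T, T]
r1 m[rain→φ5] = [T, T]
r1 m[fog→φ2] = [T, T]
r1 m[fog→φ6] = [T, T]
r1 m[slip→φ3] = [T, T]
r1 m[wet→φ4] = [T, T]
r1 m[wet→φ7] = [T, T]
r1 m[ice→φ1] = [T, T]
r1 m[ice→φ2] = [T, T]
r1 m[ice→φ4] = [T, T]
r1 m[snow→φ6] = [T, T]
r1 m[sprk→φ0] = [T, T]
r1 m[sprk→φ1] = [T, T]
r1 m[sprk→φ3] = [T, T]
r1 m[cld→φ5] = [T, T]
r2 m[φ0→rain] = [T, T]
r2 m[φ0→sprk] = [F, T]
r2 m[φ1→ice] = [T, T]
r2 m[φ1→sprk] = [T, T]
r2 m[φ2→fog] = [F, T]
r2 m[φ2→ice] = [F, T]
r2 m[φ3→slip] = [T, T]
r2 m[φ3→sprk] = [T, T]
r2 m[φ4→wet] = [T, F]
r2 m[φ4→ice] = [F, T]
r2 m[φ5→rain] = [T, F]
r2 m[φ5→cld] = [F, T]
r2 m[φ6→fog] = [T, T]
r2 m[φ6→snow] = [T, F]
r2 m[φ7→wet] = [T, F]
r2 m[rain→φ0] = [T, F]
r2 m[rain→φ5] = [T, T]
r2 m[fog→φ2] = [T, T]
r2 m[fog→φ6] = [F, T]
r2 m[slip→φ3] = [T, T]
r2 m[wet→φ4] = [T, F]
r2 m[wet→φ7] = [T, F]
r2 m[ice→φ1] = [F, T]
r2 m[ice→φ2] = [F, T]
r2 m[ice→φ4] = [F, T]
r2 m[snow→φ6] = [T, T]
r2 m[sprk→φ0] = [T, T]
r2 m[sprk→φ1] = [F, T]
r2 m[sprk→φ3] = [F, T]
r2 m[cld→φ5] = [T, T]
r3 m[φ0→rain] = [T, T]
r3 m[φ0→sprk] = [F, T]
r3 m[φ1→ice] = [F, T]
r3 m[φ1→sprk] = [T, T]
r3 m[φ2→fog] = [F, T]
r3 m[φ2→ice] = [F, T]
r3 m[φ3→slip] = [F, T]
r3 m[φ3→sprk] = [T, T]
r3 m[φ4→wet] = [T, F]
r3 m[φ4→ice] = [F, T]
r3 m[φ5→rain] = [T, F]
r3 m[φ5→cld] = [F, T]
r3 m[φ6→fog] = [T, T]
r3 m[φ6→snow] = [T, F]
r3 m[φ7→wet] = [T, F]
r3 m[rain→φ0] = [T, F]
r3 m[rain→φ5] = [T, T]
r3 m[fog→φ2] = [T, T]
r3 m[fog→φ6] = [F, T]
r3 m[slip→φ3] = [T, T]
r3 m[wet→φ4] = [T, F]
r3 m[wet→φ7] = [T, F]
r3 m[ice→φ1] = [F, T]
r3 m[ice→φ2] = [F, T]
r3 m[ice→φ4] = [F, T]
r3 m[snow→φ6] = [T, T]
r3 m[sprk→φ0] = [T, T]
r3 m[sprk→φ1] = [F, T]
r3 m[sprk→φ3] = [F, T]
r3 m[cld→φ5] = [T, T]
r4 m[φ0→rain] = [T, T]
r4 m[φ0→sprk] = [F, T]
r4 m[φ1→ice] = [F, T]
r4 m[φ1→sprk] = [T, T]
r4 m[φ2→fog] = [F, T]
r4 m[φ2→ice] = [F, T]
r4 m[φ3→slip] = [F, T]
r4 m[φ3→sprk] = [T, T]
r4 m[φ4→wet] = [T, F]
r4 m[φ4→ice] = [F, T]
r4 m[φ5→rain] = [T, F]
r4 m[φ5→cld] = [F, T]
r4 m[φ6→fog] = [T, T]
r4 m[φ6→snow] = [T, F]
r4 m[φ7→wet] = [T, F]
r4 m[rain→φ0] = [T, F]
r4 m[rain→φ5] = [T, T]
r4 m[fog→φ2] = [T, T]
r4 m[fog→φ6] = [F, T]
r4 m[slip→φ3] = [T, T]
r4 m[wet→φ4] = [T, F]
r4 m[wet→φ7] = [T, F]
r4 m[ice→φ1] = [F, T]
r4 m[ice→φ2] = [F, T]
r4 m[ice→φ4] = [F, T]
r4 m[snow→φ6] = [T, T]
r4 m[sprk→φ0] = [T, T]
r4 m[sprk→φ1] = [F, T]
r4 m[sprk→φ3] = [F, T]
r4 m[cld→φ5] = [T, T]
fixed point reached at round 4
b[snow] = ⊗ incoming = [T, F]

b[snow] = [T, F]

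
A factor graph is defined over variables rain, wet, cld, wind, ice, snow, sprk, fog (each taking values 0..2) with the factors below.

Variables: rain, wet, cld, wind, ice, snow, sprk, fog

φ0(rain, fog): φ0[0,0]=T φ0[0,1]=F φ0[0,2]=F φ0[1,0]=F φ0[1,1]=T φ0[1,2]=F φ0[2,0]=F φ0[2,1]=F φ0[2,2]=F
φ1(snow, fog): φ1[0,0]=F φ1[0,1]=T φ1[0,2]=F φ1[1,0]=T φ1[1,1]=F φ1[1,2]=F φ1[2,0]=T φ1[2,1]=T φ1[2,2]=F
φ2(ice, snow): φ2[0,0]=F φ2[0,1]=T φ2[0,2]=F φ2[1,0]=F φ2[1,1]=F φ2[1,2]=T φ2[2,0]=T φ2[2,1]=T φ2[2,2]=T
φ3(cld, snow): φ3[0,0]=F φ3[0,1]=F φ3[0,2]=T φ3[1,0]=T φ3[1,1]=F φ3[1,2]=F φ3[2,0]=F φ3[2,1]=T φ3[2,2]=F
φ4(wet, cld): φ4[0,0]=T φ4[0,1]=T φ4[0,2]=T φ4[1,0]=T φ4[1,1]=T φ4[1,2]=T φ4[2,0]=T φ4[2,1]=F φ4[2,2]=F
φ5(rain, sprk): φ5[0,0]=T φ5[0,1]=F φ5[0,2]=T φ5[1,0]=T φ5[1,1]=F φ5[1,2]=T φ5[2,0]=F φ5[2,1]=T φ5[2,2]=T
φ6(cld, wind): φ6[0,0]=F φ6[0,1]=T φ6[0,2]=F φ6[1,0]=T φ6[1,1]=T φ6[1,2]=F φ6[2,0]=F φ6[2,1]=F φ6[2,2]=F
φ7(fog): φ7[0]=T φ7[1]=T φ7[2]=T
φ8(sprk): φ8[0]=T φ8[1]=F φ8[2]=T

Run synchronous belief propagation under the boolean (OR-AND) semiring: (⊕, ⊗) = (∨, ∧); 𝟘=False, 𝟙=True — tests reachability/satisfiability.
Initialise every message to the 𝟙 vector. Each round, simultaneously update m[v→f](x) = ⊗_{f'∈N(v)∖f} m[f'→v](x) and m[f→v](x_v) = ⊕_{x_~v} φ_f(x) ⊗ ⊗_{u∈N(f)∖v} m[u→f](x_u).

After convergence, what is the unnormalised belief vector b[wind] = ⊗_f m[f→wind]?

b[wind] = [T, T, F]

init: all messages = 𝟙 over 3 values
r1 m[φ0→rain] = [T, T, F]
r1 m[φ0→fog] = [T, T, F]
r1 m[φ1→snow] = [T, T, T]
r1 m[φ1→fog] = [T, T, F]
r1 m[φ2→ice] = [T, T, T]
r1 m[φ2→snow] = [T, T, T]
r1 m[φ3→cld] = [T, T, T]
r1 m[φ3→snow] = [T, T, T]
r1 m[φ4→wet] = [T, T, T]
r1 m[φ4→cld] = [T, T, T]
r1 m[φ5→rain] = [T, T, T]
r1 m[φ5→sprk] = [T, T, T]
r1 m[φ6→cld] = [T, T, F]
r1 m[φ6→wind] = [T, T, F]
r1 m[φ7→fog] = [T, T, T]
r1 m[φ8→sprk] = [T, F, T]
r1 m[rain→φ0] = [T, T, T]
r1 m[rain→φ5] = [T, T, T]
r1 m[wet→φ4] = [T, T, T]
r1 m[cld→φ3] = [T, T, T]
r1 m[cld→φ4] = [T, T, T]
r1 m[cld→φ6] = [T, T, T]
r1 m[wind→φ6] = [T, T, T]
r1 m[ice→φ2] = [T, T, T]
r1 m[snow→φ1] = [T, T, T]
r1 m[snow→φ2] = [T, T, T]
r1 m[snow→φ3] = [T, T, T]
r1 m[sprk→φ5] = [T, T, T]
r1 m[sprk→φ8] = [T, T, T]
r1 m[fog→φ0] = [T, T, T]
r1 m[fog→φ1] = [T, T, T]
r1 m[fog→φ7] = [T, T, T]
r2 m[φ0→rain] = [T, T, F]
r2 m[φ0→fog] = [T, T, F]
r2 m[φ1→snow] = [T, T, T]
r2 m[φ1→fog] = [T, T, F]
r2 m[φ2→ice] = [T, T, T]
r2 m[φ2→snow] = [T, T, T]
r2 m[φ3→cld] = [T, T, T]
r2 m[φ3→snow] = [T, T, T]
r2 m[φ4→wet] = [T, T, T]
r2 m[φ4→cld] = [T, T, T]
r2 m[φ5→rain] = [T, T, T]
r2 m[φ5→sprk] = [T, T, T]
r2 m[φ6→cld] = [T, T, F]
r2 m[φ6→wind] = [T, T, F]
r2 m[φ7→fog] = [T, T, T]
r2 m[φ8→sprk] = [T, F, T]
r2 m[rain→φ0] = [T, T, T]
r2 m[rain→φ5] = [T, T, F]
r2 m[wet→φ4] = [T, T, T]
r2 m[cld→φ3] = [T, T, F]
r2 m[cld→φ4] = [T, T, F]
r2 m[cld→φ6] = [T, T, T]
r2 m[wind→φ6] = [T, T, T]
r2 m[ice→φ2] = [T, T, T]
r2 m[snow→φ1] = [T, T, T]
r2 m[snow→φ2] = [T, T, T]
r2 m[snow→φ3] = [T, T, T]
r2 m[sprk→φ5] = [T, F, T]
r2 m[sprk→φ8] = [T, T, T]
r2 m[fog→φ0] = [T, T, F]
r2 m[fog→φ1] = [T, T, F]
r2 m[fog→φ7] = [T, T, F]
r3 m[φ0→rain] = [T, T, F]
r3 m[φ0→fog] = [T, T, F]
r3 m[φ1→snow] = [T, T, T]
r3 m[φ1→fog] = [T, T, F]
r3 m[φ2→ice] = [T, T, T]
r3 m[φ2→snow] = [T, T, T]
r3 m[φ3→cld] = [T, T, T]
r3 m[φ3→snow] = [T, F, T]
r3 m[φ4→wet] = [T, T, T]
r3 m[φ4→cld] = [T, T, T]
r3 m[φ5→rain] = [T, T, T]
r3 m[φ5→sprk] = [T, F, T]
r3 m[φ6→cld] = [T, T, F]
r3 m[φ6→wind] = [T, T, F]
r3 m[φ7→fog] = [T, T, T]
r3 m[φ8→sprk] = [T, F, T]
r3 m[rain→φ0] = [T, T, T]
r3 m[rain→φ5] = [T, T, F]
r3 m[wet→φ4] = [T, T, T]
r3 m[cld→φ3] = [T, T, F]
r3 m[cld→φ4] = [T, T, F]
r3 m[cld→φ6] = [T, T, T]
r3 m[wind→φ6] = [T, T, T]
r3 m[ice→φ2] = [T, T, T]
r3 m[snow→φ1] = [T, T, T]
r3 m[snow→φ2] = [T, T, T]
r3 m[snow→φ3] = [T, T, T]
r3 m[sprk→φ5] = [T, F, T]
r3 m[sprk→φ8] = [T, T, T]
r3 m[fog→φ0] = [T, T, F]
r3 m[fog→φ1] = [T, T, F]
r3 m[fog→φ7] = [T, T, F]
r4 m[φ0→rain] = [T, T, F]
r4 m[φ0→fog] = [T, T, F]
r4 m[φ1→snow] = [T, T, T]
r4 m[φ1→fog] = [T, T, F]
r4 m[φ2→ice] = [T, T, T]
r4 m[φ2→snow] = [T, T, T]
r4 m[φ3→cld] = [T, T, T]
r4 m[φ3→snow] = [T, F, T]
r4 m[φ4→wet] = [T, T, T]
r4 m[φ4→cld] = [T, T, T]
r4 m[φ5→rain] = [T, T, T]
r4 m[φ5→sprk] = [T, F, T]
r4 m[φ6→cld] = [T, T, F]
r4 m[φ6→wind] = [T, T, F]
r4 m[φ7→fog] = [T, T, T]
r4 m[φ8→sprk] = [T, F, T]
r4 m[rain→φ0] = [T, T, T]
r4 m[rain→φ5] = [T, T, F]
r4 m[wet→φ4] = [T, T, T]
r4 m[cld→φ3] = [T, T, F]
r4 m[cld→φ4] = [T, T, F]
r4 m[cld→φ6] = [T, T, T]
r4 m[wind→φ6] = [T, T, T]
r4 m[ice→φ2] = [T, T, T]
r4 m[snow→φ1] = [T, F, T]
r4 m[snow→φ2] = [T, F, T]
r4 m[snow→φ3] = [T, T, T]
r4 m[sprk→φ5] = [T, F, T]
r4 m[sprk→φ8] = [T, F, T]
r4 m[fog→φ0] = [T, T, F]
r4 m[fog→φ1] = [T, T, F]
r4 m[fog→φ7] = [T, T, F]
r5 m[φ0→rain] = [T, T, F]
r5 m[φ0→fog] = [T, T, F]
r5 m[φ1→snow] = [T, T, T]
r5 m[φ1→fog] = [T, T, F]
r5 m[φ2→ice] = [F, T, T]
r5 m[φ2→snow] = [T, T, T]
r5 m[φ3→cld] = [T, T, T]
r5 m[φ3→snow] = [T, F, T]
r5 m[φ4→wet] = [T, T, T]
r5 m[φ4→cld] = [T, T, T]
r5 m[φ5→rain] = [T, T, T]
r5 m[φ5→sprk] = [T, F, T]
r5 m[φ6→cld] = [T, T, F]
r5 m[φ6→wind] = [T, T, F]
r5 m[φ7→fog] = [T, T, T]
r5 m[φ8→sprk] = [T, F, T]
r5 m[rain→φ0] = [T, T, T]
r5 m[rain→φ5] = [T, T, F]
r5 m[wet→φ4] = [T, T, T]
r5 m[cld→φ3] = [T, T, F]
r5 m[cld→φ4] = [T, T, F]
r5 m[cld→φ6] = [T, T, T]
r5 m[wind→φ6] = [T, T, T]
r5 m[ice→φ2] = [T, T, T]
r5 m[snow→φ1] = [T, F, T]
r5 m[snow→φ2] = [T, F, T]
r5 m[snow→φ3] = [T, T, T]
r5 m[sprk→φ5] = [T, F, T]
r5 m[sprk→φ8] = [T, F, T]
r5 m[fog→φ0] = [T, T, F]
r5 m[fog→φ1] = [T, T, F]
r5 m[fog→φ7] = [T, T, F]
r6 m[φ0→rain] = [T, T, F]
r6 m[φ0→fog] = [T, T, F]
r6 m[φ1→snow] = [T, T, T]
r6 m[φ1→fog] = [T, T, F]
r6 m[φ2→ice] = [F, T, T]
r6 m[φ2→snow] = [T, T, T]
r6 m[φ3→cld] = [T, T, T]
r6 m[φ3→snow] = [T, F, T]
r6 m[φ4→wet] = [T, T, T]
r6 m[φ4→cld] = [T, T, T]
r6 m[φ5→rain] = [T, T, T]
r6 m[φ5→sprk] = [T, F, T]
r6 m[φ6→cld] = [T, T, F]
r6 m[φ6→wind] = [T, T, F]
r6 m[φ7→fog] = [T, T, T]
r6 m[φ8→sprk] = [T, F, T]
r6 m[rain→φ0] = [T, T, T]
r6 m[rain→φ5] = [T, T, F]
r6 m[wet→φ4] = [T, T, T]
r6 m[cld→φ3] = [T, T, F]
r6 m[cld→φ4] = [T, T, F]
r6 m[cld→φ6] = [T, T, T]
r6 m[wind→φ6] = [T, T, T]
r6 m[ice→φ2] = [T, T, T]
r6 m[snow→φ1] = [T, F, T]
r6 m[snow→φ2] = [T, F, T]
r6 m[snow→φ3] = [T, T, T]
r6 m[sprk→φ5] = [T, F, T]
r6 m[sprk→φ8] = [T, F, T]
r6 m[fog→φ0] = [T, T, F]
r6 m[fog→φ1] = [T, T, F]
r6 m[fog→φ7] = [T, T, F]
fixed point reached at round 6
b[wind] = ⊗ incoming = [T, T, F]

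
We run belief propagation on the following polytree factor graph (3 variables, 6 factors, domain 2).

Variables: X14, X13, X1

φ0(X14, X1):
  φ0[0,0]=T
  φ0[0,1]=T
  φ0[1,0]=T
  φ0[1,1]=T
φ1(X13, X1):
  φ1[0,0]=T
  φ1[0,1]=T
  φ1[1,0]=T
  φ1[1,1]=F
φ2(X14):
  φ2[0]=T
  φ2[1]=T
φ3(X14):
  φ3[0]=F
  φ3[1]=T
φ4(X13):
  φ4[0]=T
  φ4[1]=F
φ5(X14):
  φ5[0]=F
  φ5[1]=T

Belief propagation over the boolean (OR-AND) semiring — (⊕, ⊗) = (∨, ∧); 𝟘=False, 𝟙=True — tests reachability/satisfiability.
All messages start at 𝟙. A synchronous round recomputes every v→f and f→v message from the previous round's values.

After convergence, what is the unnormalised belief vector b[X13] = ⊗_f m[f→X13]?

b[X13] = [T, F]

init: all messages = 𝟙 over 2 values
r1 m[φ0→X14] = [T, T]
r1 m[φ0→X1] = [T, T]
r1 m[φ1→X13] = [T, T]
r1 m[φ1→X1] = [T, T]
r1 m[φ2→X14] = [T, T]
r1 m[φ3→X14] = [F, T]
r1 m[φ4→X13] = [T, F]
r1 m[φ5→X14] = [F, T]
r1 m[X14→φ0] = [T, T]
r1 m[X14→φ2] = [T, T]
r1 m[X14→φ3] = [T, T]
r1 m[X14→φ5] = [T, T]
r1 m[X13→φ1] = [T, T]
r1 m[X13→φ4] = [T, T]
r1 m[X1→φ0] = [T, T]
r1 m[X1→φ1] = [T, T]
r2 m[φ0→X14] = [T, T]
r2 m[φ0→X1] = [T, T]
r2 m[φ1→X13] = [T, T]
r2 m[φ1→X1] = [T, T]
r2 m[φ2→X14] = [T, T]
r2 m[φ3→X14] = [F, T]
r2 m[φ4→X13] = [T, F]
r2 m[φ5→X14] = [F, T]
r2 m[X14→φ0] = [F, T]
r2 m[X14→φ2] = [F, T]
r2 m[X14→φ3] = [F, T]
r2 m[X14→φ5] = [F, T]
r2 m[X13→φ1] = [T, F]
r2 m[X13→φ4] = [T, T]
r2 m[X1→φ0] = [T, T]
r2 m[X1→φ1] = [T, T]
r3 m[φ0→X14] = [T, T]
r3 m[φ0→X1] = [T, T]
r3 m[φ1→X13] = [T, T]
r3 m[φ1→X1] = [T, T]
r3 m[φ2→X14] = [T, T]
r3 m[φ3→X14] = [F, T]
r3 m[φ4→X13] = [T, F]
r3 m[φ5→X14] = [F, T]
r3 m[X14→φ0] = [F, T]
r3 m[X14→φ2] = [F, T]
r3 m[X14→φ3] = [F, T]
r3 m[X14→φ5] = [F, T]
r3 m[X13→φ1] = [T, F]
r3 m[X13→φ4] = [T, T]
r3 m[X1→φ0] = [T, T]
r3 m[X1→φ1] = [T, T]
fixed point reached at round 3
b[X13] = ⊗ incoming = [T, F]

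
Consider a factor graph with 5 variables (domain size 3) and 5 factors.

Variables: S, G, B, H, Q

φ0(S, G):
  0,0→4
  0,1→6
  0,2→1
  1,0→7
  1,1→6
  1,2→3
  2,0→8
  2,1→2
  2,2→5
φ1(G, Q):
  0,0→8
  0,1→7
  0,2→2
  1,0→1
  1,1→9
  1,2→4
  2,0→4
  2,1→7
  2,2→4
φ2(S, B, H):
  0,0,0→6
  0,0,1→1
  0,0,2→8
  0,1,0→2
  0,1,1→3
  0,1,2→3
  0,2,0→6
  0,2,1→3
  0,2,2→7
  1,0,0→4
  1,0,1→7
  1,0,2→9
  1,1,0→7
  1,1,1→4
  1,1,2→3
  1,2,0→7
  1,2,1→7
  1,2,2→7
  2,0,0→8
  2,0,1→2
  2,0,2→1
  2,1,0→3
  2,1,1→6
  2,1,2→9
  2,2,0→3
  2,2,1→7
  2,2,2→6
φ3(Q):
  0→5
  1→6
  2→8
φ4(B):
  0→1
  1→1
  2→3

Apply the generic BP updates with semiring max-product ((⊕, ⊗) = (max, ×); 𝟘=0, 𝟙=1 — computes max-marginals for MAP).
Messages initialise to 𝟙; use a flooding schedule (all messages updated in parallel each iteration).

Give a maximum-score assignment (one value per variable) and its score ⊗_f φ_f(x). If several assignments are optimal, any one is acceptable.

init: all messages = 𝟙 over 3 values
r1 m[φ0→S] = [6, 7, 8]
r1 m[φ0→G] = [8, 6, 5]
r1 m[φ1→G] = [8, 9, 7]
r1 m[φ1→Q] = [8, 9, 4]
r1 m[φ2→S] = [8, 9, 9]
r1 m[φ2→B] = [9, 9, 7]
r1 m[φ2→H] = [8, 7, 9]
r1 m[φ3→Q] = [5, 6, 8]
r1 m[φ4→B] = [1, 1, 3]
r1 m[S→φ0] = [1, 1, 1]
r1 m[S→φ2] = [1, 1, 1]
r1 m[G→φ0] = [1, 1, 1]
r1 m[G→φ1] = [1, 1, 1]
r1 m[B→φ2] = [1, 1, 1]
r1 m[B→φ4] = [1, 1, 1]
r1 m[H→φ2] = [1, 1, 1]
r1 m[Q→φ1] = [1, 1, 1]
r1 m[Q→φ3] = [1, 1, 1]
r2 m[φ0→S] = [6, 7, 8]
r2 m[φ0→G] = [8, 6, 5]
r2 m[φ1→G] = [8, 9, 7]
r2 m[φ1→Q] = [8, 9, 4]
r2 m[φ2→S] = [8, 9, 9]
r2 m[φ2→B] = [9, 9, 7]
r2 m[φ2→H] = [8, 7, 9]
r2 m[φ3→Q] = [5, 6, 8]
r2 m[φ4→B] = [1, 1, 3]
r2 m[S→φ0] = [8, 9, 9]
r2 m[S→φ2] = [6, 7, 8]
r2 m[G→φ0] = [8, 9, 7]
r2 m[G→φ1] = [8, 6, 5]
r2 m[B→φ2] = [1, 1, 3]
r2 m[B→φ4] = [9, 9, 7]
r2 m[H→φ2] = [1, 1, 1]
r2 m[Q→φ1] = [5, 6, 8]
r2 m[Q→φ3] = [8, 9, 4]
r3 m[φ0→S] = [54, 56, 64]
r3 m[φ0→G] = [72, 54, 45]
r3 m[φ1→G] = [42, 54, 42]
r3 m[φ1→Q] = [64, 56, 24]
r3 m[φ2→S] = [21, 21, 21]
r3 m[φ2→B] = [64, 72, 56]
r3 m[φ2→H] = [147, 168, 147]
r3 m[φ3→Q] = [5, 6, 8]
r3 m[φ4→B] = [1, 1, 3]
r3 m[S→φ0] = [8, 9, 9]
r3 m[S→φ2] = [6, 7, 8]
r3 m[G→φ0] = [8, 9, 7]
r3 m[G→φ1] = [8, 6, 5]
r3 m[B→φ2] = [1, 1, 3]
r3 m[B→φ4] = [9, 9, 7]
r3 m[H→φ2] = [1, 1, 1]
r3 m[Q→φ1] = [5, 6, 8]
r3 m[Q→φ3] = [8, 9, 4]
r4 m[φ0→S] = [54, 56, 64]
r4 m[φ0→G] = [72, 54, 45]
r4 m[φ1→G] = [42, 54, 42]
r4 m[φ1→Q] = [64, 56, 24]
r4 m[φ2→S] = [21, 21, 21]
r4 m[φ2→B] = [64, 72, 56]
r4 m[φ2→H] = [147, 168, 147]
r4 m[φ3→Q] = [5, 6, 8]
r4 m[φ4→B] = [1, 1, 3]
r4 m[S→φ0] = [21, 21, 21]
r4 m[S→φ2] = [54, 56, 64]
r4 m[G→φ0] = [42, 54, 42]
r4 m[G→φ1] = [72, 54, 45]
r4 m[B→φ2] = [1, 1, 3]
r4 m[B→φ4] = [64, 72, 56]
r4 m[H→φ2] = [1, 1, 1]
r4 m[Q→φ1] = [5, 6, 8]
r4 m[Q→φ3] = [64, 56, 24]
r5 m[φ0→S] = [324, 324, 336]
r5 m[φ0→G] = [168, 126, 105]
r5 m[φ1→G] = [42, 54, 42]
r5 m[φ1→Q] = [576, 504, 216]
r5 m[φ2→S] = [21, 21, 21]
r5 m[φ2→B] = [512, 576, 448]
r5 m[φ2→H] = [1176, 1344, 1176]
r5 m[φ3→Q] = [5, 6, 8]
r5 m[φ4→B] = [1, 1, 3]
r5 m[S→φ0] = [21, 21, 21]
r5 m[S→φ2] = [54, 56, 64]
r5 m[G→φ0] = [42, 54, 42]
r5 m[G→φ1] = [72, 54, 45]
r5 m[B→φ2] = [1, 1, 3]
r5 m[B→φ4] = [64, 72, 56]
r5 m[H→φ2] = [1, 1, 1]
r5 m[Q→φ1] = [5, 6, 8]
r5 m[Q→φ3] = [64, 56, 24]
r6 m[φ0→S] = [324, 324, 336]
r6 m[φ0→G] = [168, 126, 105]
r6 m[φ1→G] = [42, 54, 42]
r6 m[φ1→Q] = [576, 504, 216]
r6 m[φ2→S] = [21, 21, 21]
r6 m[φ2→B] = [512, 576, 448]
r6 m[φ2→H] = [1176, 1344, 1176]
r6 m[φ3→Q] = [5, 6, 8]
r6 m[φ4→B] = [1, 1, 3]
r6 m[S→φ0] = [21, 21, 21]
r6 m[S→φ2] = [324, 324, 336]
r6 m[G→φ0] = [42, 54, 42]
r6 m[G→φ1] = [168, 126, 105]
r6 m[B→φ2] = [1, 1, 3]
r6 m[B→φ4] = [512, 576, 448]
r6 m[H→φ2] = [1, 1, 1]
r6 m[Q→φ1] = [5, 6, 8]
r6 m[Q→φ3] = [576, 504, 216]
r7 m[φ0→S] = [324, 324, 336]
r7 m[φ0→G] = [168, 126, 105]
r7 m[φ1→G] = [42, 54, 42]
r7 m[φ1→Q] = [1344, 1176, 504]
r7 m[φ2→S] = [21, 21, 21]
r7 m[φ2→B] = [2916, 3024, 2352]
r7 m[φ2→H] = [6804, 7056, 6804]
r7 m[φ3→Q] = [5, 6, 8]
r7 m[φ4→B] = [1, 1, 3]
r7 m[S→φ0] = [21, 21, 21]
r7 m[S→φ2] = [324, 324, 336]
r7 m[G→φ0] = [42, 54, 42]
r7 m[G→φ1] = [168, 126, 105]
r7 m[B→φ2] = [1, 1, 3]
r7 m[B→φ4] = [512, 576, 448]
r7 m[H→φ2] = [1, 1, 1]
r7 m[Q→φ1] = [5, 6, 8]
r7 m[Q→φ3] = [576, 504, 216]
r8 m[φ0→S] = [324, 324, 336]
r8 m[φ0→G] = [168, 126, 105]
r8 m[φ1→G] = [42, 54, 42]
r8 m[φ1→Q] = [1344, 1176, 504]
r8 m[φ2→S] = [21, 21, 21]
r8 m[φ2→B] = [2916, 3024, 2352]
r8 m[φ2→H] = [6804, 7056, 6804]
r8 m[φ3→Q] = [5, 6, 8]
r8 m[φ4→B] = [1, 1, 3]
r8 m[S→φ0] = [21, 21, 21]
r8 m[S→φ2] = [324, 324, 336]
r8 m[G→φ0] = [42, 54, 42]
r8 m[G→φ1] = [168, 126, 105]
r8 m[B→φ2] = [1, 1, 3]
r8 m[B→φ4] = [2916, 3024, 2352]
r8 m[H→φ2] = [1, 1, 1]
r8 m[Q→φ1] = [5, 6, 8]
r8 m[Q→φ3] = [1344, 1176, 504]
r9 m[φ0→S] = [324, 324, 336]
r9 m[φ0→G] = [168, 126, 105]
r9 m[φ1→G] = [42, 54, 42]
r9 m[φ1→Q] = [1344, 1176, 504]
r9 m[φ2→S] = [21, 21, 21]
r9 m[φ2→B] = [2916, 3024, 2352]
r9 m[φ2→H] = [6804, 7056, 6804]
r9 m[φ3→Q] = [5, 6, 8]
r9 m[φ4→B] = [1, 1, 3]
r9 m[S→φ0] = [21, 21, 21]
r9 m[S→φ2] = [324, 324, 336]
r9 m[G→φ0] = [42, 54, 42]
r9 m[G→φ1] = [168, 126, 105]
r9 m[B→φ2] = [1, 1, 3]
r9 m[B→φ4] = [2916, 3024, 2352]
r9 m[H→φ2] = [1, 1, 1]
r9 m[Q→φ1] = [5, 6, 8]
r9 m[Q→φ3] = [1344, 1176, 504]
fixed point reached at round 9
traceback from S: (S=2, G=0, B=2, H=1, Q=1), score=7056

assignment: (S=2, G=0, B=2, H=1, Q=1); score = 7056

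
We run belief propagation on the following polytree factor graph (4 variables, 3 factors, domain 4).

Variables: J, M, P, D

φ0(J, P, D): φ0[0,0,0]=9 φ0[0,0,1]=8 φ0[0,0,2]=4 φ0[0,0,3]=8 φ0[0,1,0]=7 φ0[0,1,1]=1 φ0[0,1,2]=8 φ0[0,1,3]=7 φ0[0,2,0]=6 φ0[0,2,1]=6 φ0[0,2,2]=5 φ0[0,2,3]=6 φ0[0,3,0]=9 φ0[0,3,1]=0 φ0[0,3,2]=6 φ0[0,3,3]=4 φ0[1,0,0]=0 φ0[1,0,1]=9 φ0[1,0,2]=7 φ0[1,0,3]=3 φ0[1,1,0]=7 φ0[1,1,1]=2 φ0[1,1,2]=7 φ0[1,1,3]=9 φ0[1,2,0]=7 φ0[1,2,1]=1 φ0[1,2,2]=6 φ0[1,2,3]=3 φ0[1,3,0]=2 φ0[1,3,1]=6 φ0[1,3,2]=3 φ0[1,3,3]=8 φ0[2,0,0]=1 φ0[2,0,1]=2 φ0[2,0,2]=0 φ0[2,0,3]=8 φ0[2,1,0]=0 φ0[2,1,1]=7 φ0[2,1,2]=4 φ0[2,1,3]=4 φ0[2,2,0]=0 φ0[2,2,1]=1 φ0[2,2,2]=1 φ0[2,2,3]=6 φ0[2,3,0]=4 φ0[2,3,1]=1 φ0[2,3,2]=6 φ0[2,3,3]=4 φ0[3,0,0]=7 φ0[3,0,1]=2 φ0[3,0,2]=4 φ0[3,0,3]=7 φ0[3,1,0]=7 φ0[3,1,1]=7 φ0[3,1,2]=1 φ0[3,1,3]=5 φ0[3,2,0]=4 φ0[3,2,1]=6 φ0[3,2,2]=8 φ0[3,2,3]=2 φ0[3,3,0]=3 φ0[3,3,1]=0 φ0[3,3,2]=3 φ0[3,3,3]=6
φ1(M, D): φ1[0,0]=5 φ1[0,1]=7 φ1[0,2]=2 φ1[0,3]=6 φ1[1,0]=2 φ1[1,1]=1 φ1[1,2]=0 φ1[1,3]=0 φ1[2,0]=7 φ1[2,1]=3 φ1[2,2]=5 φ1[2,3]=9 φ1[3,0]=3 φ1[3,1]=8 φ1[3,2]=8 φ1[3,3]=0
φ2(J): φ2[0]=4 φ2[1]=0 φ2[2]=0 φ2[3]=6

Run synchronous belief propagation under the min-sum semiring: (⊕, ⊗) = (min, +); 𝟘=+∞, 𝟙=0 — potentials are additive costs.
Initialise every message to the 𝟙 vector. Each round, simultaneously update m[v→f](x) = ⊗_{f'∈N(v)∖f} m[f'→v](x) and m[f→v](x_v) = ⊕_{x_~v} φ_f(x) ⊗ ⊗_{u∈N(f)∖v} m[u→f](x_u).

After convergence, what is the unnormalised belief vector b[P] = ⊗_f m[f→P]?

b[P] = [0, 2, 1, 2]

init: all messages = 𝟙 over 4 values
r1 m[φ0→J] = [0, 0, 0, 0]
r1 m[φ0→P] = [0, 0, 0, 0]
r1 m[φ0→D] = [0, 0, 0, 2]
r1 m[φ1→M] = [2, 0, 3, 0]
r1 m[φ1→D] = [2, 1, 0, 0]
r1 m[φ2→J] = [4, 0, 0, 6]
r1 m[J→φ0] = [0, 0, 0, 0]
r1 m[J→φ2] = [0, 0, 0, 0]
r1 m[M→φ1] = [0, 0, 0, 0]
r1 m[P→φ0] = [0, 0, 0, 0]
r1 m[D→φ0] = [0, 0, 0, 0]
r1 m[D→φ1] = [0, 0, 0, 0]
r2 m[φ0→J] = [0, 0, 0, 0]
r2 m[φ0→P] = [0, 0, 0, 0]
r2 m[φ0→D] = [0, 0, 0, 2]
r2 m[φ1→M] = [2, 0, 3, 0]
r2 m[φ1→D] = [2, 1, 0, 0]
r2 m[φ2→J] = [4, 0, 0, 6]
r2 m[J→φ0] = [4, 0, 0, 6]
r2 m[J→φ2] = [0, 0, 0, 0]
r2 m[M→φ1] = [0, 0, 0, 0]
r2 m[P→φ0] = [0, 0, 0, 0]
r2 m[D→φ0] = [2, 1, 0, 0]
r2 m[D→φ1] = [0, 0, 0, 2]
r3 m[φ0→J] = [1, 2, 0, 1]
r3 m[φ0→P] = [0, 2, 1, 2]
r3 m[φ0→D] = [0, 1, 0, 3]
r3 m[φ1→M] = [2, 0, 3, 2]
r3 m[φ1→D] = [2, 1, 0, 0]
r3 m[φ2→J] = [4, 0, 0, 6]
r3 m[J→φ0] = [4, 0, 0, 6]
r3 m[J→φ2] = [0, 0, 0, 0]
r3 m[M→φ1] = [0, 0, 0, 0]
r3 m[P→φ0] = [0, 0, 0, 0]
r3 m[D→φ0] = [2, 1, 0, 0]
r3 m[D→φ1] = [0, 0, 0, 2]
r4 m[φ0→J] = [1, 2, 0, 1]
r4 m[φ0→P] = [0, 2, 1, 2]
r4 m[φ0→D] = [0, 1, 0, 3]
r4 m[φ1→M] = [2, 0, 3, 2]
r4 m[φ1→D] = [2, 1, 0, 0]
r4 m[φ2→J] = [4, 0, 0, 6]
r4 m[J→φ0] = [4, 0, 0, 6]
r4 m[J→φ2] = [1, 2, 0, 1]
r4 m[M→φ1] = [0, 0, 0, 0]
r4 m[P→φ0] = [0, 0, 0, 0]
r4 m[D→φ0] = [2, 1, 0, 0]
r4 m[D→φ1] = [0, 1, 0, 3]
r5 m[φ0→J] = [1, 2, 0, 1]
r5 m[φ0→P] = [0, 2, 1, 2]
r5 m[φ0→D] = [0, 1, 0, 3]
r5 m[φ1→M] = [2, 0, 4, 3]
r5 m[φ1→D] = [2, 1, 0, 0]
r5 m[φ2→J] = [4, 0, 0, 6]
r5 m[J→φ0] = [4, 0, 0, 6]
r5 m[J→φ2] = [1, 2, 0, 1]
r5 m[M→φ1] = [0, 0, 0, 0]
r5 m[P→φ0] = [0, 0, 0, 0]
r5 m[D→φ0] = [2, 1, 0, 0]
r5 m[D→φ1] = [0, 1, 0, 3]
r6 m[φ0→J] = [1, 2, 0, 1]
r6 m[φ0→P] = [0, 2, 1, 2]
r6 m[φ0→D] = [0, 1, 0, 3]
r6 m[φ1→M] = [2, 0, 4, 3]
r6 m[φ1→D] = [2, 1, 0, 0]
r6 m[φ2→J] = [4, 0, 0, 6]
r6 m[J→φ0] = [4, 0, 0, 6]
r6 m[J→φ2] = [1, 2, 0, 1]
r6 m[M→φ1] = [0, 0, 0, 0]
r6 m[P→φ0] = [0, 0, 0, 0]
r6 m[D→φ0] = [2, 1, 0, 0]
r6 m[D→φ1] = [0, 1, 0, 3]
fixed point reached at round 6
b[P] = ⊗ incoming = [0, 2, 1, 2]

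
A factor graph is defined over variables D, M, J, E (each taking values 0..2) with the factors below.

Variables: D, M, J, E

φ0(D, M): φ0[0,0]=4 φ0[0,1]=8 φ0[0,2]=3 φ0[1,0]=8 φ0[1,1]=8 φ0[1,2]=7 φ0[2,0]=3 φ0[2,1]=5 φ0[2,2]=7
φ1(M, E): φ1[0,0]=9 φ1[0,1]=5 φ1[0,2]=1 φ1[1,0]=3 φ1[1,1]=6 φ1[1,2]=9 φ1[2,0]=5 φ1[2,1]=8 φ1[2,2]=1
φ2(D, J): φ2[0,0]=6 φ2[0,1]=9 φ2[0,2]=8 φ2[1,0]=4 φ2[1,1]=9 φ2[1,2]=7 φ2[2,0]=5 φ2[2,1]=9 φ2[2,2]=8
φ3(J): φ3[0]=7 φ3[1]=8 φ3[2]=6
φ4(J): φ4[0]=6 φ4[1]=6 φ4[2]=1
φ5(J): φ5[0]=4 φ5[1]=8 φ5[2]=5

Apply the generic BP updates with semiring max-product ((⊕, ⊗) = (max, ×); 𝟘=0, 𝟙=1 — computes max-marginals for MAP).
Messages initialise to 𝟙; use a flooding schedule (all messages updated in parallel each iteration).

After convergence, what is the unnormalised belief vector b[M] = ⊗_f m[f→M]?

init: all messages = 𝟙 over 3 values
r1 m[φ0→D] = [8, 8, 7]
r1 m[φ0→M] = [8, 8, 7]
r1 m[φ1→M] = [9, 9, 8]
r1 m[φ1→E] = [9, 8, 9]
r1 m[φ2→D] = [9, 9, 9]
r1 m[φ2→J] = [6, 9, 8]
r1 m[φ3→J] = [7, 8, 6]
r1 m[φ4→J] = [6, 6, 1]
r1 m[φ5→J] = [4, 8, 5]
r1 m[D→φ0] = [1, 1, 1]
r1 m[D→φ2] = [1, 1, 1]
r1 m[M→φ0] = [1, 1, 1]
r1 m[M→φ1] = [1, 1, 1]
r1 m[J→φ2] = [1, 1, 1]
r1 m[J→φ3] = [1, 1, 1]
r1 m[J→φ4] = [1, 1, 1]
r1 m[J→φ5] = [1, 1, 1]
r1 m[E→φ1] = [1, 1, 1]
r2 m[φ0→D] = [8, 8, 7]
r2 m[φ0→M] = [8, 8, 7]
r2 m[φ1→M] = [9, 9, 8]
r2 m[φ1→E] = [9, 8, 9]
r2 m[φ2→D] = [9, 9, 9]
r2 m[φ2→J] = [6, 9, 8]
r2 m[φ3→J] = [7, 8, 6]
r2 m[φ4→J] = [6, 6, 1]
r2 m[φ5→J] = [4, 8, 5]
r2 m[D→φ0] = [9, 9, 9]
r2 m[D→φ2] = [8, 8, 7]
r2 m[M→φ0] = [9, 9, 8]
r2 m[M→φ1] = [8, 8, 7]
r2 m[J→φ2] = [168, 384, 30]
r2 m[J→φ3] = [144, 432, 40]
r2 m[J→φ4] = [168, 576, 240]
r2 m[J→φ5] = [252, 432, 48]
r2 m[E→φ1] = [1, 1, 1]
r3 m[φ0→D] = [72, 72, 56]
r3 m[φ0→M] = [72, 72, 63]
r3 m[φ1→M] = [9, 9, 8]
r3 m[φ1→E] = [72, 56, 72]
r3 m[φ2→D] = [3456, 3456, 3456]
r3 m[φ2→J] = [48, 72, 64]
r3 m[φ3→J] = [7, 8, 6]
r3 m[φ4→J] = [6, 6, 1]
r3 m[φ5→J] = [4, 8, 5]
r3 m[D→φ0] = [9, 9, 9]
r3 m[D→φ2] = [8, 8, 7]
r3 m[M→φ0] = [9, 9, 8]
r3 m[M→φ1] = [8, 8, 7]
r3 m[J→φ2] = [168, 384, 30]
r3 m[J→φ3] = [144, 432, 40]
r3 m[J→φ4] = [168, 576, 240]
r3 m[J→φ5] = [252, 432, 48]
r3 m[E→φ1] = [1, 1, 1]
r4 m[φ0→D] = [72, 72, 56]
r4 m[φ0→M] = [72, 72, 63]
r4 m[φ1→M] = [9, 9, 8]
r4 m[φ1→E] = [72, 56, 72]
r4 m[φ2→D] = [3456, 3456, 3456]
r4 m[φ2→J] = [48, 72, 64]
r4 m[φ3→J] = [7, 8, 6]
r4 m[φ4→J] = [6, 6, 1]
r4 m[φ5→J] = [4, 8, 5]
r4 m[D→φ0] = [3456, 3456, 3456]
r4 m[D→φ2] = [72, 72, 56]
r4 m[M→φ0] = [9, 9, 8]
r4 m[M→φ1] = [72, 72, 63]
r4 m[J→φ2] = [168, 384, 30]
r4 m[J→φ3] = [1152, 3456, 320]
r4 m[J→φ4] = [1344, 4608, 1920]
r4 m[J→φ5] = [2016, 3456, 384]
r4 m[E→φ1] = [1, 1, 1]
r5 m[φ0→D] = [72, 72, 56]
r5 m[φ0→M] = [27648, 27648, 24192]
r5 m[φ1→M] = [9, 9, 8]
r5 m[φ1→E] = [648, 504, 648]
r5 m[φ2→D] = [3456, 3456, 3456]
r5 m[φ2→J] = [432, 648, 576]
r5 m[φ3→J] = [7, 8, 6]
r5 m[φ4→J] = [6, 6, 1]
r5 m[φ5→J] = [4, 8, 5]
r5 m[D→φ0] = [3456, 3456, 3456]
r5 m[D→φ2] = [72, 72, 56]
r5 m[M→φ0] = [9, 9, 8]
r5 m[M→φ1] = [72, 72, 63]
r5 m[J→φ2] = [168, 384, 30]
r5 m[J→φ3] = [1152, 3456, 320]
r5 m[J→φ4] = [1344, 4608, 1920]
r5 m[J→φ5] = [2016, 3456, 384]
r5 m[E→φ1] = [1, 1, 1]
r6 m[φ0→D] = [72, 72, 56]
r6 m[φ0→M] = [27648, 27648, 24192]
r6 m[φ1→M] = [9, 9, 8]
r6 m[φ1→E] = [648, 504, 648]
r6 m[φ2→D] = [3456, 3456, 3456]
r6 m[φ2→J] = [432, 648, 576]
r6 m[φ3→J] = [7, 8, 6]
r6 m[φ4→J] = [6, 6, 1]
r6 m[φ5→J] = [4, 8, 5]
r6 m[D→φ0] = [3456, 3456, 3456]
r6 m[D→φ2] = [72, 72, 56]
r6 m[M→φ0] = [9, 9, 8]
r6 m[M→φ1] = [27648, 27648, 24192]
r6 m[J→φ2] = [168, 384, 30]
r6 m[J→φ3] = [10368, 31104, 2880]
r6 m[J→φ4] = [12096, 41472, 17280]
r6 m[J→φ5] = [18144, 31104, 3456]
r6 m[E→φ1] = [1, 1, 1]
r7 m[φ0→D] = [72, 72, 56]
r7 m[φ0→M] = [27648, 27648, 24192]
r7 m[φ1→M] = [9, 9, 8]
r7 m[φ1→E] = [248832, 193536, 248832]
r7 m[φ2→D] = [3456, 3456, 3456]
r7 m[φ2→J] = [432, 648, 576]
r7 m[φ3→J] = [7, 8, 6]
r7 m[φ4→J] = [6, 6, 1]
r7 m[φ5→J] = [4, 8, 5]
r7 m[D→φ0] = [3456, 3456, 3456]
r7 m[D→φ2] = [72, 72, 56]
r7 m[M→φ0] = [9, 9, 8]
r7 m[M→φ1] = [27648, 27648, 24192]
r7 m[J→φ2] = [168, 384, 30]
r7 m[J→φ3] = [10368, 31104, 2880]
r7 m[J→φ4] = [12096, 41472, 17280]
r7 m[J→φ5] = [18144, 31104, 3456]
r7 m[E→φ1] = [1, 1, 1]
r8 m[φ0→D] = [72, 72, 56]
r8 m[φ0→M] = [27648, 27648, 24192]
r8 m[φ1→M] = [9, 9, 8]
r8 m[φ1→E] = [248832, 193536, 248832]
r8 m[φ2→D] = [3456, 3456, 3456]
r8 m[φ2→J] = [432, 648, 576]
r8 m[φ3→J] = [7, 8, 6]
r8 m[φ4→J] = [6, 6, 1]
r8 m[φ5→J] = [4, 8, 5]
r8 m[D→φ0] = [3456, 3456, 3456]
r8 m[D→φ2] = [72, 72, 56]
r8 m[M→φ0] = [9, 9, 8]
r8 m[M→φ1] = [27648, 27648, 24192]
r8 m[J→φ2] = [168, 384, 30]
r8 m[J→φ3] = [10368, 31104, 2880]
r8 m[J→φ4] = [12096, 41472, 17280]
r8 m[J→φ5] = [18144, 31104, 3456]
r8 m[E→φ1] = [1, 1, 1]
fixed point reached at round 8
b[M] = ⊗ incoming = [248832, 248832, 193536]

b[M] = [248832, 248832, 193536]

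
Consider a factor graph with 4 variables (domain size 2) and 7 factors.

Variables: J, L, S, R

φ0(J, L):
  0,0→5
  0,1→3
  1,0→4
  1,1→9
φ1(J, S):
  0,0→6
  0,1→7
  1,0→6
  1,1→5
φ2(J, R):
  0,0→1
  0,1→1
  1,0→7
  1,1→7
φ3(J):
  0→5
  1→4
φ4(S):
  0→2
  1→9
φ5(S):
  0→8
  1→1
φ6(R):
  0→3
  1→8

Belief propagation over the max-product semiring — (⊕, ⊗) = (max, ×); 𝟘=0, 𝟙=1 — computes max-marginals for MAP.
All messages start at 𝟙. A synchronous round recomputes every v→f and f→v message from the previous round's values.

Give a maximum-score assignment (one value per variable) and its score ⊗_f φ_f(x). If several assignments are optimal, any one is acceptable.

assignment: (J=1, L=1, S=0, R=1); score = 193536

init: all messages = 𝟙 over 2 values
r1 m[φ0→J] = [5, 9]
r1 m[φ0→L] = [5, 9]
r1 m[φ1→J] = [7, 6]
r1 m[φ1→S] = [6, 7]
r1 m[φ2→J] = [1, 7]
r1 m[φ2→R] = [7, 7]
r1 m[φ3→J] = [5, 4]
r1 m[φ4→S] = [2, 9]
r1 m[φ5→S] = [8, 1]
r1 m[φ6→R] = [3, 8]
r1 m[J→φ0] = [1, 1]
r1 m[J→φ1] = [1, 1]
r1 m[J→φ2] = [1, 1]
r1 m[J→φ3] = [1, 1]
r1 m[L→φ0] = [1, 1]
r1 m[S→φ1] = [1, 1]
r1 m[S→φ4] = [1, 1]
r1 m[S→φ5] = [1, 1]
r1 m[R→φ2] = [1, 1]
r1 m[R→φ6] = [1, 1]
r2 m[φ0→J] = [5, 9]
r2 m[φ0→L] = [5, 9]
r2 m[φ1→J] = [7, 6]
r2 m[φ1→S] = [6, 7]
r2 m[φ2→J] = [1, 7]
r2 m[φ2→R] = [7, 7]
r2 m[φ3→J] = [5, 4]
r2 m[φ4→S] = [2, 9]
r2 m[φ5→S] = [8, 1]
r2 m[φ6→R] = [3, 8]
r2 m[J→φ0] = [35, 168]
r2 m[J→φ1] = [25, 252]
r2 m[J→φ2] = [175, 216]
r2 m[J→φ3] = [35, 378]
r2 m[L→φ0] = [1, 1]
r2 m[S→φ1] = [16, 9]
r2 m[S→φ4] = [48, 7]
r2 m[S→φ5] = [12, 63]
r2 m[R→φ2] = [3, 8]
r2 m[R→φ6] = [7, 7]
r3 m[φ0→J] = [5, 9]
r3 m[φ0→L] = [672, 1512]
r3 m[φ1→J] = [96, 96]
r3 m[φ1→S] = [1512, 1260]
r3 m[φ2→J] = [8, 56]
r3 m[φ2→R] = [1512, 1512]
r3 m[φ3→J] = [5, 4]
r3 m[φ4→S] = [2, 9]
r3 m[φ5→S] = [8, 1]
r3 m[φ6→R] = [3, 8]
r3 m[J→φ0] = [35, 168]
r3 m[J→φ1] = [25, 252]
r3 m[J→φ2] = [175, 216]
r3 m[J→φ3] = [35, 378]
r3 m[L→φ0] = [1, 1]
r3 m[S→φ1] = [16, 9]
r3 m[S→φ4] = [48, 7]
r3 m[S→φ5] = [12, 63]
r3 m[R→φ2] = [3, 8]
r3 m[R→φ6] = [7, 7]
r4 m[φ0→J] = [5, 9]
r4 m[φ0→L] = [672, 1512]
r4 m[φ1→J] = [96, 96]
r4 m[φ1→S] = [1512, 1260]
r4 m[φ2→J] = [8, 56]
r4 m[φ2→R] = [1512, 1512]
r4 m[φ3→J] = [5, 4]
r4 m[φ4→S] = [2, 9]
r4 m[φ5→S] = [8, 1]
r4 m[φ6→R] = [3, 8]
r4 m[J→φ0] = [3840, 21504]
r4 m[J→φ1] = [200, 2016]
r4 m[J→φ2] = [2400, 3456]
r4 m[J→φ3] = [3840, 48384]
r4 m[L→φ0] = [1, 1]
r4 m[S→φ1] = [16, 9]
r4 m[S→φ4] = [12096, 1260]
r4 m[S→φ5] = [3024, 11340]
r4 m[R→φ2] = [3, 8]
r4 m[R→φ6] = [1512, 1512]
r5 m[φ0→J] = [5, 9]
r5 m[φ0→L] = [86016, 193536]
r5 m[φ1→J] = [96, 96]
r5 m[φ1→S] = [12096, 10080]
r5 m[φ2→J] = [8, 56]
r5 m[φ2→R] = [24192, 24192]
r5 m[φ3→J] = [5, 4]
r5 m[φ4→S] = [2, 9]
r5 m[φ5→S] = [8, 1]
r5 m[φ6→R] = [3, 8]
r5 m[J→φ0] = [3840, 21504]
r5 m[J→φ1] = [200, 2016]
r5 m[J→φ2] = [2400, 3456]
r5 m[J→φ3] = [3840, 48384]
r5 m[L→φ0] = [1, 1]
r5 m[S→φ1] = [16, 9]
r5 m[S→φ4] = [12096, 1260]
r5 m[S→φ5] = [3024, 11340]
r5 m[R→φ2] = [3, 8]
r5 m[R→φ6] = [1512, 1512]
r6 m[φ0→J] = [5, 9]
r6 m[φ0→L] = [86016, 193536]
r6 m[φ1→J] = [96, 96]
r6 m[φ1→S] = [12096, 10080]
r6 m[φ2→J] = [8, 56]
r6 m[φ2→R] = [24192, 24192]
r6 m[φ3→J] = [5, 4]
r6 m[φ4→S] = [2, 9]
r6 m[φ5→S] = [8, 1]
r6 m[φ6→R] = [3, 8]
r6 m[J→φ0] = [3840, 21504]
r6 m[J→φ1] = [200, 2016]
r6 m[J→φ2] = [2400, 3456]
r6 m[J→φ3] = [3840, 48384]
r6 m[L→φ0] = [1, 1]
r6 m[S→φ1] = [16, 9]
r6 m[S→φ4] = [96768, 10080]
r6 m[S→φ5] = [24192, 90720]
r6 m[R→φ2] = [3, 8]
r6 m[R→φ6] = [24192, 24192]
r7 m[φ0→J] = [5, 9]
r7 m[φ0→L] = [86016, 193536]
r7 m[φ1→J] = [96, 96]
r7 m[φ1→S] = [12096, 10080]
r7 m[φ2→J] = [8, 56]
r7 m[φ2→R] = [24192, 24192]
r7 m[φ3→J] = [5, 4]
r7 m[φ4→S] = [2, 9]
r7 m[φ5→S] = [8, 1]
r7 m[φ6→R] = [3, 8]
r7 m[J→φ0] = [3840, 21504]
r7 m[J→φ1] = [200, 2016]
r7 m[J→φ2] = [2400, 3456]
r7 m[J→φ3] = [3840, 48384]
r7 m[L→φ0] = [1, 1]
r7 m[S→φ1] = [16, 9]
r7 m[S→φ4] = [96768, 10080]
r7 m[S→φ5] = [24192, 90720]
r7 m[R→φ2] = [3, 8]
r7 m[R→φ6] = [24192, 24192]
fixed point reached at round 7
traceback from J: (J=1, L=1, S=0, R=1), score=193536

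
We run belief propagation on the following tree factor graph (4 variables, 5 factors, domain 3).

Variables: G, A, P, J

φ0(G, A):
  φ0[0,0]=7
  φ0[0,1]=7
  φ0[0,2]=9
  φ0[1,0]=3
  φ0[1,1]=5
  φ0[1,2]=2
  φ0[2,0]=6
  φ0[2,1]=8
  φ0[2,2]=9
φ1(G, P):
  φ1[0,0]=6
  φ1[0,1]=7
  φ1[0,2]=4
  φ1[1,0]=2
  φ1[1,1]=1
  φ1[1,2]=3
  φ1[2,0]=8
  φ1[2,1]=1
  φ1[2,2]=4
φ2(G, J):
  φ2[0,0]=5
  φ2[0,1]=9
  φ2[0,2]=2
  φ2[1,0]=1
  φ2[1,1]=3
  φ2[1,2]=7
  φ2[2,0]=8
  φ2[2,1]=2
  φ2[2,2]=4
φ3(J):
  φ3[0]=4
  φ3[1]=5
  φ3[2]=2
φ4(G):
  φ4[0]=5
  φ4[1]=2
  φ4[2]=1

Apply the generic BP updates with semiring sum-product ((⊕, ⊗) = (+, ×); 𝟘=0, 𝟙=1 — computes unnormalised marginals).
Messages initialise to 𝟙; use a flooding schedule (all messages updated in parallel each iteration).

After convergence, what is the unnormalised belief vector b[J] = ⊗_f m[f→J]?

b[J] = [49148, 92765, 11892]

init: all messages = 𝟙 over 3 values
r1 m[φ0→G] = [23, 10, 23]
r1 m[φ0→A] = [16, 20, 20]
r1 m[φ1→G] = [17, 6, 13]
r1 m[φ1→P] = [16, 9, 11]
r1 m[φ2→G] = [16, 11, 14]
r1 m[φ2→J] = [14, 14, 13]
r1 m[φ3→J] = [4, 5, 2]
r1 m[φ4→G] = [5, 2, 1]
r1 m[G→φ0] = [1, 1, 1]
r1 m[G→φ1] = [1, 1, 1]
r1 m[G→φ2] = [1, 1, 1]
r1 m[G→φ4] = [1, 1, 1]
r1 m[A→φ0] = [1, 1, 1]
r1 m[P→φ1] = [1, 1, 1]
r1 m[J→φ2] = [1, 1, 1]
r1 m[J→φ3] = [1, 1, 1]
r2 m[φ0→G] = [23, 10, 23]
r2 m[φ0→A] = [16, 20, 20]
r2 m[φ1→G] = [17, 6, 13]
r2 m[φ1→P] = [16, 9, 11]
r2 m[φ2→G] = [16, 11, 14]
r2 m[φ2→J] = [14, 14, 13]
r2 m[φ3→J] = [4, 5, 2]
r2 m[φ4→G] = [5, 2, 1]
r2 m[G→φ0] = [1360, 132, 182]
r2 m[G→φ1] = [1840, 220, 322]
r2 m[G→φ2] = [1955, 120, 299]
r2 m[G→φ4] = [6256, 660, 4186]
r2 m[A→φ0] = [1, 1, 1]
r2 m[P→φ1] = [1, 1, 1]
r2 m[J→φ2] = [4, 5, 2]
r2 m[J→φ3] = [14, 14, 13]
r3 m[φ0→G] = [23, 10, 23]
r3 m[φ0→A] = [11008, 11636, 14142]
r3 m[φ1→G] = [17, 6, 13]
r3 m[φ1→P] = [14056, 13422, 9308]
r3 m[φ2→G] = [69, 33, 50]
r3 m[φ2→J] = [12287, 18553, 5946]
r3 m[φ3→J] = [4, 5, 2]
r3 m[φ4→G] = [5, 2, 1]
r3 m[G→φ0] = [1360, 132, 182]
r3 m[G→φ1] = [1840, 220, 322]
r3 m[G→φ2] = [1955, 120, 299]
r3 m[G→φ4] = [6256, 660, 4186]
r3 m[A→φ0] = [1, 1, 1]
r3 m[P→φ1] = [1, 1, 1]
r3 m[J→φ2] = [4, 5, 2]
r3 m[J→φ3] = [14, 14, 13]
r4 m[φ0→G] = [23, 10, 23]
r4 m[φ0→A] = [11008, 11636, 14142]
r4 m[φ1→G] = [17, 6, 13]
r4 m[φ1→P] = [14056, 13422, 9308]
r4 m[φ2→G] = [69, 33, 50]
r4 m[φ2→J] = [12287, 18553, 5946]
r4 m[φ3→J] = [4, 5, 2]
r4 m[φ4→G] = [5, 2, 1]
r4 m[G→φ0] = [5865, 396, 650]
r4 m[G→φ1] = [7935, 660, 1150]
r4 m[G→φ2] = [1955, 120, 299]
r4 m[G→φ4] = [26979, 1980, 14950]
r4 m[A→φ0] = [1, 1, 1]
r4 m[P→φ1] = [1, 1, 1]
r4 m[J→φ2] = [4, 5, 2]
r4 m[J→φ3] = [12287, 18553, 5946]
r5 m[φ0→G] = [23, 10, 23]
r5 m[φ0→A] = [46143, 48235, 59427]
r5 m[φ1→G] = [17, 6, 13]
r5 m[φ1→P] = [58130, 57355, 38320]
r5 m[φ2→G] = [69, 33, 50]
r5 m[φ2→J] = [12287, 18553, 5946]
r5 m[φ3→J] = [4, 5, 2]
r5 m[φ4→G] = [5, 2, 1]
r5 m[G→φ0] = [5865, 396, 650]
r5 m[G→φ1] = [7935, 660, 1150]
r5 m[G→φ2] = [1955, 120, 299]
r5 m[G→φ4] = [26979, 1980, 14950]
r5 m[A→φ0] = [1, 1, 1]
r5 m[P→φ1] = [1, 1, 1]
r5 m[J→φ2] = [4, 5, 2]
r5 m[J→φ3] = [12287, 18553, 5946]
r6 m[φ0→G] = [23, 10, 23]
r6 m[φ0→A] = [46143, 48235, 59427]
r6 m[φ1→G] = [17, 6, 13]
r6 m[φ1→P] = [58130, 57355, 38320]
r6 m[φ2→G] = [69, 33, 50]
r6 m[φ2→J] = [12287, 18553, 5946]
r6 m[φ3→J] = [4, 5, 2]
r6 m[φ4→G] = [5, 2, 1]
r6 m[G→φ0] = [5865, 396, 650]
r6 m[G→φ1] = [7935, 660, 1150]
r6 m[G→φ2] = [1955, 120, 299]
r6 m[G→φ4] = [26979, 1980, 14950]
r6 m[A→φ0] = [1, 1, 1]
r6 m[P→φ1] = [1, 1, 1]
r6 m[J→φ2] = [4, 5, 2]
r6 m[J→φ3] = [12287, 18553, 5946]
fixed point reached at round 6
b[J] = ⊗ incoming = [49148, 92765, 11892]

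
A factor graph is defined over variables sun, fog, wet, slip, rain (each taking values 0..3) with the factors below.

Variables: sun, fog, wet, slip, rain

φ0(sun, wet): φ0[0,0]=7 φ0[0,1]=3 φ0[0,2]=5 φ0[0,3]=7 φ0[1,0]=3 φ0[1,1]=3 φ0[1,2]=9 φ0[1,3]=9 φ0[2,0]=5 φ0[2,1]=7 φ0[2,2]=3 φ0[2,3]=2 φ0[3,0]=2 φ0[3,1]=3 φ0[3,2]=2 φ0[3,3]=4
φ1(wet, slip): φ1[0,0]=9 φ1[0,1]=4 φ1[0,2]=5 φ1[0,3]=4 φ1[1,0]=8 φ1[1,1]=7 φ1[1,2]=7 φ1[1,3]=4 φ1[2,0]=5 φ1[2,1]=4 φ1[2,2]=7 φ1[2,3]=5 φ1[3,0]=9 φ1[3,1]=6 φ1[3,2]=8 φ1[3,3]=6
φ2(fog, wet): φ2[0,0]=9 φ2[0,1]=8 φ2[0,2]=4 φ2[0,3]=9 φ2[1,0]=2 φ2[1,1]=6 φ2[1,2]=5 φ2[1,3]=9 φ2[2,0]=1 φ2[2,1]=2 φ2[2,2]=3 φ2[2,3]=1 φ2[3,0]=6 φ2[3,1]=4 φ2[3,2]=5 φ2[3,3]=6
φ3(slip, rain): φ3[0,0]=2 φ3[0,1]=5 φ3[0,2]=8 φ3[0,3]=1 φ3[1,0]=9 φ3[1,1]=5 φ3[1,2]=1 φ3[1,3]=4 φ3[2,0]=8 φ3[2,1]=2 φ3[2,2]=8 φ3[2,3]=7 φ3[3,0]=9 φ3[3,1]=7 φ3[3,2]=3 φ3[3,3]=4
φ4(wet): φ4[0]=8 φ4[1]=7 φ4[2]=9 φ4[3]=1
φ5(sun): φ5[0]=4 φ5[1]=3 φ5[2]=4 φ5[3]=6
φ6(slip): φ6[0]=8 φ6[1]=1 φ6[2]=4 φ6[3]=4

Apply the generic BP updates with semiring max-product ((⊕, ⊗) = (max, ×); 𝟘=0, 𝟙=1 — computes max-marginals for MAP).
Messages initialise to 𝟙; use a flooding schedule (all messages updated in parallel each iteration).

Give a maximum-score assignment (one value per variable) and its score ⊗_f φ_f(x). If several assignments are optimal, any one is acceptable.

init: all messages = 𝟙 over 4 values
r1 m[φ0→sun] = [7, 9, 7, 4]
r1 m[φ0→wet] = [7, 7, 9, 9]
r1 m[φ1→wet] = [9, 8, 7, 9]
r1 m[φ1→slip] = [9, 7, 8, 6]
r1 m[φ2→fog] = [9, 9, 3, 6]
r1 m[φ2→wet] = [9, 8, 5, 9]
r1 m[φ3→slip] = [8, 9, 8, 9]
r1 m[φ3→rain] = [9, 7, 8, 7]
r1 m[φ4→wet] = [8, 7, 9, 1]
r1 m[φ5→sun] = [4, 3, 4, 6]
r1 m[φ6→slip] = [8, 1, 4, 4]
r1 m[sun→φ0] = [1, 1, 1, 1]
r1 m[sun→φ5] = [1, 1, 1, 1]
r1 m[fog→φ2] = [1, 1, 1, 1]
r1 m[wet→φ0] = [1, 1, 1, 1]
r1 m[wet→φ1] = [1, 1, 1, 1]
r1 m[wet→φ2] = [1, 1, 1, 1]
r1 m[wet→φ4] = [1, 1, 1, 1]
r1 m[slip→φ1] = [1, 1, 1, 1]
r1 m[slip→φ3] = [1, 1, 1, 1]
r1 m[slip→φ6] = [1, 1, 1, 1]
r1 m[rain→φ3] = [1, 1, 1, 1]
r2 m[φ0→sun] = [7, 9, 7, 4]
r2 m[φ0→wet] = [7, 7, 9, 9]
r2 m[φ1→wet] = [9, 8, 7, 9]
r2 m[φ1→slip] = [9, 7, 8, 6]
r2 m[φ2→fog] = [9, 9, 3, 6]
r2 m[φ2→wet] = [9, 8, 5, 9]
r2 m[φ3→slip] = [8, 9, 8, 9]
r2 m[φ3→rain] = [9, 7, 8, 7]
r2 m[φ4→wet] = [8, 7, 9, 1]
r2 m[φ5→sun] = [4, 3, 4, 6]
r2 m[φ6→slip] = [8, 1, 4, 4]
r2 m[sun→φ0] = [4, 3, 4, 6]
r2 m[sun→φ5] = [7, 9, 7, 4]
r2 m[fog→φ2] = [1, 1, 1, 1]
r2 m[wet→φ0] = [648, 448, 315, 81]
r2 m[wet→φ1] = [504, 392, 405, 81]
r2 m[wet→φ2] = [504, 392, 567, 81]
r2 m[wet→φ4] = [567, 448, 315, 729]
r2 m[slip→φ1] = [64, 9, 32, 36]
r2 m[slip→φ3] = [72, 7, 32, 24]
r2 m[slip→φ6] = [72, 63, 64, 54]
r2 m[rain→φ3] = [1, 1, 1, 1]
r3 m[φ0→sun] = [4536, 2835, 3240, 1344]
r3 m[φ0→wet] = [28, 28, 27, 28]
r3 m[φ1→wet] = [576, 512, 320, 576]
r3 m[φ1→slip] = [4536, 2744, 2835, 2025]
r3 m[φ2→fog] = [4536, 2835, 1701, 3024]
r3 m[φ2→wet] = [9, 8, 5, 9]
r3 m[φ3→slip] = [8, 9, 8, 9]
r3 m[φ3→rain] = [256, 360, 576, 224]
r3 m[φ4→wet] = [8, 7, 9, 1]
r3 m[φ5→sun] = [4, 3, 4, 6]
r3 m[φ6→slip] = [8, 1, 4, 4]
r3 m[sun→φ0] = [4, 3, 4, 6]
r3 m[sun→φ5] = [7, 9, 7, 4]
r3 m[fog→φ2] = [1, 1, 1, 1]
r3 m[wet→φ0] = [648, 448, 315, 81]
r3 m[wet→φ1] = [504, 392, 405, 81]
r3 m[wet→φ2] = [504, 392, 567, 81]
r3 m[wet→φ4] = [567, 448, 315, 729]
r3 m[slip→φ1] = [64, 9, 32, 36]
r3 m[slip→φ3] = [72, 7, 32, 24]
r3 m[slip→φ6] = [72, 63, 64, 54]
r3 m[rain→φ3] = [1, 1, 1, 1]
r4 m[φ0→sun] = [4536, 2835, 3240, 1344]
r4 m[φ0→wet] = [28, 28, 27, 28]
r4 m[φ1→wet] = [576, 512, 320, 576]
r4 m[φ1→slip] = [4536, 2744, 2835, 2025]
r4 m[φ2→fog] = [4536, 2835, 1701, 3024]
r4 m[φ2→wet] = [9, 8, 5, 9]
r4 m[φ3→slip] = [8, 9, 8, 9]
r4 m[φ3→rain] = [256, 360, 576, 224]
r4 m[φ4→wet] = [8, 7, 9, 1]
r4 m[φ5→sun] = [4, 3, 4, 6]
r4 m[φ6→slip] = [8, 1, 4, 4]
r4 m[sun→φ0] = [4, 3, 4, 6]
r4 m[sun→φ5] = [4536, 2835, 3240, 1344]
r4 m[fog→φ2] = [1, 1, 1, 1]
r4 m[wet→φ0] = [41472, 28672, 14400, 5184]
r4 m[wet→φ1] = [2016, 1568, 1215, 252]
r4 m[wet→φ2] = [129024, 100352, 77760, 16128]
r4 m[wet→φ4] = [145152, 114688, 43200, 145152]
r4 m[slip→φ1] = [64, 9, 32, 36]
r4 m[slip→φ3] = [36288, 2744, 11340, 8100]
r4 m[slip→φ6] = [36288, 24696, 22680, 18225]
r4 m[rain→φ3] = [1, 1, 1, 1]
r5 m[φ0→sun] = [290304, 129600, 207360, 86016]
r5 m[φ0→wet] = [28, 28, 27, 28]
r5 m[φ1→wet] = [576, 512, 320, 576]
r5 m[φ1→slip] = [18144, 10976, 10976, 8064]
r5 m[φ2→fog] = [1161216, 602112, 233280, 774144]
r5 m[φ2→wet] = [9, 8, 5, 9]
r5 m[φ3→slip] = [8, 9, 8, 9]
r5 m[φ3→rain] = [90720, 181440, 290304, 79380]
r5 m[φ4→wet] = [8, 7, 9, 1]
r5 m[φ5→sun] = [4, 3, 4, 6]
r5 m[φ6→slip] = [8, 1, 4, 4]
r5 m[sun→φ0] = [4, 3, 4, 6]
r5 m[sun→φ5] = [4536, 2835, 3240, 1344]
r5 m[fog→φ2] = [1, 1, 1, 1]
r5 m[wet→φ0] = [41472, 28672, 14400, 5184]
r5 m[wet→φ1] = [2016, 1568, 1215, 252]
r5 m[wet→φ2] = [129024, 100352, 77760, 16128]
r5 m[wet→φ4] = [145152, 114688, 43200, 145152]
r5 m[slip→φ1] = [64, 9, 32, 36]
r5 m[slip→φ3] = [36288, 2744, 11340, 8100]
r5 m[slip→φ6] = [36288, 24696, 22680, 18225]
r5 m[rain→φ3] = [1, 1, 1, 1]
r6 m[φ0→sun] = [290304, 129600, 207360, 86016]
r6 m[φ0→wet] = [28, 28, 27, 28]
r6 m[φ1→wet] = [576, 512, 320, 576]
r6 m[φ1→slip] = [18144, 10976, 10976, 8064]
r6 m[φ2→fog] = [1161216, 602112, 233280, 774144]
r6 m[φ2→wet] = [9, 8, 5, 9]
r6 m[φ3→slip] = [8, 9, 8, 9]
r6 m[φ3→rain] = [90720, 181440, 290304, 79380]
r6 m[φ4→wet] = [8, 7, 9, 1]
r6 m[φ5→sun] = [4, 3, 4, 6]
r6 m[φ6→slip] = [8, 1, 4, 4]
r6 m[sun→φ0] = [4, 3, 4, 6]
r6 m[sun→φ5] = [290304, 129600, 207360, 86016]
r6 m[fog→φ2] = [1, 1, 1, 1]
r6 m[wet→φ0] = [41472, 28672, 14400, 5184]
r6 m[wet→φ1] = [2016, 1568, 1215, 252]
r6 m[wet→φ2] = [129024, 100352, 77760, 16128]
r6 m[wet→φ4] = [145152, 114688, 43200, 145152]
r6 m[slip→φ1] = [64, 9, 32, 36]
r6 m[slip→φ3] = [145152, 10976, 43904, 32256]
r6 m[slip→φ6] = [145152, 98784, 87808, 72576]
r6 m[rain→φ3] = [1, 1, 1, 1]
r7 m[φ0→sun] = [290304, 129600, 207360, 86016]
r7 m[φ0→wet] = [28, 28, 27, 28]
r7 m[φ1→wet] = [576, 512, 320, 576]
r7 m[φ1→slip] = [18144, 10976, 10976, 8064]
r7 m[φ2→fog] = [1161216, 602112, 233280, 774144]
r7 m[φ2→wet] = [9, 8, 5, 9]
r7 m[φ3→slip] = [8, 9, 8, 9]
r7 m[φ3→rain] = [351232, 725760, 1161216, 307328]
r7 m[φ4→wet] = [8, 7, 9, 1]
r7 m[φ5→sun] = [4, 3, 4, 6]
r7 m[φ6→slip] = [8, 1, 4, 4]
r7 m[sun→φ0] = [4, 3, 4, 6]
r7 m[sun→φ5] = [290304, 129600, 207360, 86016]
r7 m[fog→φ2] = [1, 1, 1, 1]
r7 m[wet→φ0] = [41472, 28672, 14400, 5184]
r7 m[wet→φ1] = [2016, 1568, 1215, 252]
r7 m[wet→φ2] = [129024, 100352, 77760, 16128]
r7 m[wet→φ4] = [145152, 114688, 43200, 145152]
r7 m[slip→φ1] = [64, 9, 32, 36]
r7 m[slip→φ3] = [145152, 10976, 43904, 32256]
r7 m[slip→φ6] = [145152, 98784, 87808, 72576]
r7 m[rain→φ3] = [1, 1, 1, 1]
r8 m[φ0→sun] = [290304, 129600, 207360, 86016]
r8 m[φ0→wet] = [28, 28, 27, 28]
r8 m[φ1→wet] = [576, 512, 320, 576]
r8 m[φ1→slip] = [18144, 10976, 10976, 8064]
r8 m[φ2→fog] = [1161216, 602112, 233280, 774144]
r8 m[φ2→wet] = [9, 8, 5, 9]
r8 m[φ3→slip] = [8, 9, 8, 9]
r8 m[φ3→rain] = [351232, 725760, 1161216, 307328]
r8 m[φ4→wet] = [8, 7, 9, 1]
r8 m[φ5→sun] = [4, 3, 4, 6]
r8 m[φ6→slip] = [8, 1, 4, 4]
r8 m[sun→φ0] = [4, 3, 4, 6]
r8 m[sun→φ5] = [290304, 129600, 207360, 86016]
r8 m[fog→φ2] = [1, 1, 1, 1]
r8 m[wet→φ0] = [41472, 28672, 14400, 5184]
r8 m[wet→φ1] = [2016, 1568, 1215, 252]
r8 m[wet→φ2] = [129024, 100352, 77760, 16128]
r8 m[wet→φ4] = [145152, 114688, 43200, 145152]
r8 m[slip→φ1] = [64, 9, 32, 36]
r8 m[slip→φ3] = [145152, 10976, 43904, 32256]
r8 m[slip→φ6] = [145152, 98784, 87808, 72576]
r8 m[rain→φ3] = [1, 1, 1, 1]
fixed point reached at round 8
traceback from sun: (sun=0, fog=0, wet=0, slip=0, rain=2), score=1161216

assignment: (sun=0, fog=0, wet=0, slip=0, rain=2); score = 1161216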